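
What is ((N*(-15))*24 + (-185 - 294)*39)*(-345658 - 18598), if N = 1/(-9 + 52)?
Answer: 292731784608/43 ≈ 6.8077e+9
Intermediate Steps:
N = 1/43 ≈ 0.023256
((N*(-15))*24 + (-185 - 294)*39)*(-345658 - 18598) = (((1/43)*(-15))*24 + (-185 - 294)*39)*(-345658 - 18598) = (-15/43*24 - 479*39)*(-364256) = (-360/43 - 18681)*(-364256) = -803643/43*(-364256) = 292731784608/43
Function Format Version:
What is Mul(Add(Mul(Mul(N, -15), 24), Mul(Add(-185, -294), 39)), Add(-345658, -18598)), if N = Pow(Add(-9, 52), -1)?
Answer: Rational(292731784608, 43) ≈ 6.8077e+9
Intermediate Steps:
N = Rational(1, 43) (N = Pow(43, -1) = Rational(1, 43) ≈ 0.023256)
Mul(Add(Mul(Mul(N, -15), 24), Mul(Add(-185, -294), 39)), Add(-345658, -18598)) = Mul(Add(Mul(Mul(Rational(1, 43), -15), 24), Mul(Add(-185, -294), 39)), Add(-345658, -18598)) = Mul(Add(Mul(Rational(-15, 43), 24), Mul(-479, 39)), -364256) = Mul(Add(Rational(-360, 43), -18681), -364256) = Mul(Rational(-803643, 43), -364256) = Rational(292731784608, 43)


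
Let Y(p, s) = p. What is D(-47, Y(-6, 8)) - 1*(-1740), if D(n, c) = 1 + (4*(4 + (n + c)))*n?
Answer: 10953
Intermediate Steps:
D(n, c) = 1 + n*(16 + 4*c + 4*n) (D(n, c) = 1 + (4*(4 + (c + n)))*n = 1 + (4*(4 + c + n))*n = 1 + (16 + 4*c + 4*n)*n = 1 + n*(16 + 4*c + 4*n))
D(-47, Y(-6, 8)) - 1*(-1740) = (1 + 4*(-47)² + 16*(-47) + 4*(-6)*(-47)) - 1*(-1740) = (1 + 4*2209 - 752 + 1128) + 1740 = (1 + 8836 - 752 + 1128) + 1740 = 9213 + 1740 = 10953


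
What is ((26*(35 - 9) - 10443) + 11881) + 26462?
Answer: 28576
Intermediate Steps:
((26*(35 - 9) - 10443) + 11881) + 26462 = ((26*26 - 10443) + 11881) + 26462 = ((676 - 10443) + 11881) + 26462 = (-9767 + 11881) + 26462 = 2114 + 26462 = 28576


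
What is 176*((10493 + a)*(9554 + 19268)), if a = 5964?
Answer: 83480963104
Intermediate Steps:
176*((10493 + a)*(9554 + 19268)) = 176*((10493 + 5964)*(9554 + 19268)) = 176*(16457*28822) = 176*474323654 = 83480963104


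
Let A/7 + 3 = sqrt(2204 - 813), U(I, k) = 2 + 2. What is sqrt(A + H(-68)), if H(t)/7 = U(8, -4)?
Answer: sqrt(7 + 7*sqrt(1391)) ≈ 16.373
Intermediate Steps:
U(I, k) = 4
H(t) = 28 (H(t) = 7*4 = 28)
A = -21 + 7*sqrt(1391) (A = -21 + 7*sqrt(2204 - 813) = -21 + 7*sqrt(1391) ≈ 240.07)
sqrt(A + H(-68)) = sqrt((-21 + 7*sqrt(1391)) + 28) = sqrt(7 + 7*sqrt(1391))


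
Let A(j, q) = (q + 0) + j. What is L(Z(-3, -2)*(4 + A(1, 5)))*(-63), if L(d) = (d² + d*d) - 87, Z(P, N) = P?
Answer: -107919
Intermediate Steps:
A(j, q) = j + q (A(j, q) = q + j = j + q)
L(d) = -87 + 2*d² (L(d) = (d² + d²) - 87 = 2*d² - 87 = -87 + 2*d²)
L(Z(-3, -2)*(4 + A(1, 5)))*(-63) = (-87 + 2*(-3*(4 + (1 + 5)))²)*(-63) = (-87 + 2*(-3*(4 + 6))²)*(-63) = (-87 + 2*(-3*10)²)*(-63) = (-87 + 2*(-30)²)*(-63) = (-87 + 2*900)*(-63) = (-87 + 1800)*(-63) = 1713*(-63) = -107919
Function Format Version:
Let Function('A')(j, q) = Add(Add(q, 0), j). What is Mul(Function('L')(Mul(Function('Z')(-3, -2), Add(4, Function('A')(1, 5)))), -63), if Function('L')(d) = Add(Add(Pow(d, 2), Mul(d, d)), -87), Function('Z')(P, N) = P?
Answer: -107919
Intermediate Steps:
Function('A')(j, q) = Add(j, q) (Function('A')(j, q) = Add(q, j) = Add(j, q))
Function('L')(d) = Add(-87, Mul(2, Pow(d, 2))) (Function('L')(d) = Add(Add(Pow(d, 2), Pow(d, 2)), -87) = Add(Mul(2, Pow(d, 2)), -87) = Add(-87, Mul(2, Pow(d, 2))))
Mul(Function('L')(Mul(Function('Z')(-3, -2), Add(4, Function('A')(1, 5)))), -63) = Mul(Add(-87, Mul(2, Pow(Mul(-3, Add(4, Add(1, 5))), 2))), -63) = Mul(Add(-87, Mul(2, Pow(Mul(-3, Add(4, 6)), 2))), -63) = Mul(Add(-87, Mul(2, Pow(Mul(-3, 10), 2))), -63) = Mul(Add(-87, Mul(2, Pow(-30, 2))), -63) = Mul(Add(-87, Mul(2, 900)), -63) = Mul(Add(-87, 1800), -63) = Mul(1713, -63) = -107919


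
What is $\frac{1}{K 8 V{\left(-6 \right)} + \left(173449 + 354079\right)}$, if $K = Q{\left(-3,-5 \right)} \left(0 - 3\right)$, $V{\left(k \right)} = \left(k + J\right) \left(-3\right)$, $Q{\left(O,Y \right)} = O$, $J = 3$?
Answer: $\frac{1}{528176} \approx 1.8933 \cdot 10^{-6}$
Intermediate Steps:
$V{\left(k \right)} = -9 - 3 k$ ($V{\left(k \right)} = \left(k + 3\right) \left(-3\right) = \left(3 + k\right) \left(-3\right) = -9 - 3 k$)
$K = 9$ ($K = - 3 \left(0 - 3\right) = \left(-3\right) \left(-3\right) = 9$)
$\frac{1}{K 8 V{\left(-6 \right)} + \left(173449 + 354079\right)} = \frac{1}{9 \cdot 8 \left(-9 - -18\right) + \left(173449 + 354079\right)} = \frac{1}{72 \left(-9 + 18\right) + 527528} = \frac{1}{72 \cdot 9 + 527528} = \frac{1}{648 + 527528} = \frac{1}{528176}$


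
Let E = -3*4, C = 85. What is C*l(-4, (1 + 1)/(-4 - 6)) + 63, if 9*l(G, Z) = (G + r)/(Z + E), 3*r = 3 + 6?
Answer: 35012/549 ≈ 63.774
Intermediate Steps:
r = 3 (r = (3 + 6)/3 = (⅓)*9 = 3)
E = -12
l(G, Z) = (3 + G)/(9*(-12 + Z)) (l(G, Z) = ((G + 3)/(Z - 12))/9 = ((3 + G)/(-12 + Z))/9 = (3 + G)/(9*(-12 + Z)))
C*l(-4, (1 + 1)/(-4 - 6)) + 63 = 85*((3 - 4)/(9*(-12 + (1 + 1)/(-4 - 6)))) + 63 = 85*((⅑)*(-1)/(-12 + 2/(-10))) + 63 = 85*((⅑)*(-1)/(-12 + 2*(-⅒))) + 63 = 85*((⅑)*(-1)/(-12 - ⅕)) + 63 = 85*((⅑)*(-1)/(-61/5)) + 63 = 85*((⅑)*(-5/61)*(-1)) + 63 = 85*(5/549) + 63 = 425/549 + 63 = 35012/549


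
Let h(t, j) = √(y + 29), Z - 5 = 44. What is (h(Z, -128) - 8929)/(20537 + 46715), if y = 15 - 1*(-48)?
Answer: -8929/67252 + √23/33626 ≈ -0.13263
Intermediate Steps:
Z = 49 (Z = 5 + 44 = 49)
y = 63 (y = 15 + 48 = 63)
h(t, j) = 2*√23 (h(t, j) = √(63 + 29) = √92 = 2*√23)
(h(Z, -128) - 8929)/(20537 + 46715) = (2*√23 - 8929)/(20537 + 46715) = (-8929 + 2*√23)/67252 = (-8929 + 2*√23)*(1/67252) = -8929/67252 + √23/33626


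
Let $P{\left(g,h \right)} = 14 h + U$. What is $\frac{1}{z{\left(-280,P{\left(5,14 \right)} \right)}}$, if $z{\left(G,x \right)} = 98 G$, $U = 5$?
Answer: $- \frac{1}{27440} \approx -3.6443 \cdot 10^{-5}$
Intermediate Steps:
$P{\left(g,h \right)} = 5 + 14 h$ ($P{\left(g,h \right)} = 14 h + 5 = 5 + 14 h$)
$\frac{1}{z{\left(-280,P{\left(5,14 \right)} \right)}} = \frac{1}{98 \left(-280\right)} = \frac{1}{-27440} = - \frac{1}{27440}$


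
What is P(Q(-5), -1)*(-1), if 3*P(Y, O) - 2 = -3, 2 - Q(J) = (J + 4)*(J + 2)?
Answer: ⅓ ≈ 0.33333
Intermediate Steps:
Q(J) = 2 - (2 + J)*(4 + J) (Q(J) = 2 - (J + 4)*(J + 2) = 2 - (4 + J)*(2 + J) = 2 - (2 + J)*(4 + J))
P(Y, O) = -⅓ (P(Y, O) = ⅔ + (⅓)*(-3) = ⅔ - 1 = -⅓)
P(Q(-5), -1)*(-1) = -⅓*(-1) = ⅓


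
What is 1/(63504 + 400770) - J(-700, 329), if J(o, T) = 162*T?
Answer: -24744875651/464274 ≈ -53298.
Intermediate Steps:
1/(63504 + 400770) - J(-700, 329) = 1/(63504 + 400770) - 162*329 = 1/464274 - 1*53298 = 1/464274 - 53298 = -24744875651/464274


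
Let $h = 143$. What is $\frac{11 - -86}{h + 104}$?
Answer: $\frac{97}{247} \approx 0.39271$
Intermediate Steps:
$\frac{11 - -86}{h + 104} = \frac{11 - -86}{143 + 104} = \frac{11 + \left(-113 + 199\right)}{247} = \left(11 + 86\right) \frac{1}{247} = 97 \cdot \frac{1}{247} = \frac{97}{247}$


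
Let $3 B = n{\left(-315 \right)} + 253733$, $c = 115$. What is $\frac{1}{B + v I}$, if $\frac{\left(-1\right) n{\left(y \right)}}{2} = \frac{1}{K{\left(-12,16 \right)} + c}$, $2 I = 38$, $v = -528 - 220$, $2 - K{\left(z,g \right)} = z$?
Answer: $\frac{387}{27231511} \approx 1.4211 \cdot 10^{-5}$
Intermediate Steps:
$K{\left(z,g \right)} = 2 - z$
$v = -748$
$I = 19$ ($I = \frac{1}{2} \cdot 38 = 19$)
$n{\left(y \right)} = - \frac{2}{129}$ ($n{\left(y \right)} = - \frac{2}{\left(2 - -12\right) + 115} = - \frac{2}{\left(2 + 12\right) + 115} = - \frac{2}{14 + 115} = - \frac{2}{129}$)
$B = \frac{32731555}{387}$ ($B = \frac{- \frac{2}{129} + 253733}{3} = \frac{1}{3} \cdot \frac{32731555}{129} = \frac{32731555}{387} \approx 84578.0$)
$\frac{1}{B + v I} = \frac{1}{\frac{32731555}{387} - 14212} = \frac{1}{\frac{27231511}{387}} = \frac{387}{27231511}$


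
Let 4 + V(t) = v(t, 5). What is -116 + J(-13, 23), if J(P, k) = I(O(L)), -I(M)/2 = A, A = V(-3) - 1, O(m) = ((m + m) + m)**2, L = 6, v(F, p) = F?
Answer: -100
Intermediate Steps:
V(t) = -4 + t
O(m) = 9*m**2 (O(m) = (2*m + m)**2 = (3*m)**2 = 9*m**2)
A = -8 (A = (-4 - 3) - 1 = -7 - 1 = -8)
I(M) = 16 (I(M) = -2*(-8) = 16)
J(P, k) = 16
-116 + J(-13, 23) = -116 + 16 = -100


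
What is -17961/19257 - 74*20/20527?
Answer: -132395269/131762813 ≈ -1.0048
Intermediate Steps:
-17961/19257 - 74*20/20527 = -17961*1/19257 - 1480*1/20527 = -5987/6419 - 1480/20527 = -132395269/131762813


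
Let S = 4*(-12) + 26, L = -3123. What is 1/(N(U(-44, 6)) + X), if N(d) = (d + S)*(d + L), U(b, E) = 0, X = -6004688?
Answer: -1/5935982 ≈ -1.6846e-7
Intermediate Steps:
S = -22 (S = -48 + 26 = -22)
N(d) = (-3123 + d)*(-22 + d) (N(d) = (d - 22)*(d - 3123) = (-22 + d)*(-3123 + d) = (-3123 + d)*(-22 + d))
1/(N(U(-44, 6)) + X) = 1/((68706 + 0**2 - 3145*0) - 6004688) = 1/((68706 + 0 + 0) - 6004688) = 1/(68706 - 6004688) = 1/(-5935982) = -1/5935982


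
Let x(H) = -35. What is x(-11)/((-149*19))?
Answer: 35/2831 ≈ 0.012363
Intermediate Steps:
x(-11)/((-149*19)) = -35/((-149*19)) = -35/(-2831) = -35*(-1/2831) = 35/2831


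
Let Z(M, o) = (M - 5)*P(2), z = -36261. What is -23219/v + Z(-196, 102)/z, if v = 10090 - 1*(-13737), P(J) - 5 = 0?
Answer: -272666008/287996949 ≈ -0.94677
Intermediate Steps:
P(J) = 5 (P(J) = 5 + 0 = 5)
Z(M, o) = -25 + 5*M (Z(M, o) = (M - 5)*5 = (-5 + M)*5 = -25 + 5*M)
v = 23827 (v = 10090 + 13737 = 23827)
-23219/v + Z(-196, 102)/z = -23219/23827 + (-25 + 5*(-196))/(-36261) = -23219*1/23827 + (-25 - 980)*(-1/36261) = -23219/23827 - 1005*(-1/36261) = -23219/23827 + 335/12087 = -272666008/287996949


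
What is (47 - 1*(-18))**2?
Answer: 4225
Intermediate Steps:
(47 - 1*(-18))**2 = (47 + 18)**2 = 65**2 = 4225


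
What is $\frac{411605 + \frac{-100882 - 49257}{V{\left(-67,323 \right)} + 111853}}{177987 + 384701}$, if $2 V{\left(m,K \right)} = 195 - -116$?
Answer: $\frac{92206217007}{126051677696} \approx 0.73149$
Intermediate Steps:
$V{\left(m,K \right)} = \frac{311}{2}$ ($V{\left(m,K \right)} = \frac{195 - -116}{2} = \frac{195 + 116}{2} = \frac{1}{2} \cdot 311 = \frac{311}{2}$)
$\frac{411605 + \frac{-100882 - 49257}{V{\left(-67,323 \right)} + 111853}}{177987 + 384701} = \frac{411605 + \frac{-100882 - 49257}{\frac{311}{2} + 111853}}{177987 + 384701} = \frac{411605 - \frac{150139}{\frac{224017}{2}}}{562688} = \left(411605 - \frac{300278}{224017}\right) \frac{1}{562688} = \frac{92206217007}{224017} \cdot \frac{1}{562688} = \frac{92206217007}{126051677696}$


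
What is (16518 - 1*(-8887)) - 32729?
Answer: -7324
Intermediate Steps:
(16518 - 1*(-8887)) - 32729 = (16518 + 8887) - 32729 = 25405 - 32729 = -7324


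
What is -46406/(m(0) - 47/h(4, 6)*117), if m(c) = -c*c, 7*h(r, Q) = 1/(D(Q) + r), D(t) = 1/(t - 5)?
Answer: 46406/192465 ≈ 0.24111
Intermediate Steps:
D(t) = 1/(-5 + t)
h(r, Q) = 1/(7*(r + 1/(-5 + Q))) (h(r, Q) = 1/(7*(1/(-5 + Q) + r)) = 1/(7*(r + 1/(-5 + Q))))
m(c) = -c²
-46406/(m(0) - 47/h(4, 6)*117) = -46406/(-1*0² - 47*7*(1 + 4*(-5 + 6))/(-5 + 6)*117) = -46406/(-1*0 - 47/((⅐)*1/(1 + 4*1))*117) = -46406/(0 - 47/((⅐)*1/(1 + 4))*117) = -46406/(0 - 47/((⅐)*1/5)*117) = -46406/(0 - 47/((⅐)*(⅕)*1)*117) = -46406/(0 - 47/1/35*117) = -46406/(0 - 47*35*117) = -46406/(0 - 1645*117) = -46406/(0 - 192465) = -46406/(-192465) = -46406*(-1/192465) = 46406/192465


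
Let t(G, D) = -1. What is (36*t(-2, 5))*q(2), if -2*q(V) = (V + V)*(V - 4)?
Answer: -144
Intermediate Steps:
q(V) = -V*(-4 + V) (q(V) = -(V + V)*(V - 4)/2 = -2*V*(-4 + V)/2 = -V*(-4 + V))
(36*t(-2, 5))*q(2) = (36*(-1))*(2*(4 - 1*2)) = -72*(4 - 2) = -72*2 = -36*4 = -144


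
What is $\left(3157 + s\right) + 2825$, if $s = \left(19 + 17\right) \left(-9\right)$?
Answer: $5658$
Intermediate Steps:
$s = -324$ ($s = 36 \left(-9\right) = -324$)
$\left(3157 + s\right) + 2825 = \left(3157 - 324\right) + 2825 = 2833 + 2825 = 5658$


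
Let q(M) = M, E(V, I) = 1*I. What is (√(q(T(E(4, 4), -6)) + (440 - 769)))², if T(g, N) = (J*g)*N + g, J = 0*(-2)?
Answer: -325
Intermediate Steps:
J = 0
E(V, I) = I
T(g, N) = g (T(g, N) = (0*g)*N + g = 0*N + g = 0 + g = g)
(√(q(T(E(4, 4), -6)) + (440 - 769)))² = (√(4 + (440 - 769)))² = (√(4 - 329))² = (√(-325))² = (5*I*√13)² = -325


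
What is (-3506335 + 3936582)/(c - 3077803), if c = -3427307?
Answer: -430247/6505110 ≈ -0.066140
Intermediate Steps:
(-3506335 + 3936582)/(c - 3077803) = (-3506335 + 3936582)/(-3427307 - 3077803) = 430247/(-6505110) = 430247*(-1/6505110) = -430247/6505110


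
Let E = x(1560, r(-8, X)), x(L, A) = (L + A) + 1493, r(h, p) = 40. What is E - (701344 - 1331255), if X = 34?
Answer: 633004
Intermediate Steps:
x(L, A) = 1493 + A + L (x(L, A) = (A + L) + 1493 = 1493 + A + L)
E = 3093 (E = 1493 + 40 + 1560 = 3093)
E - (701344 - 1331255) = 3093 - (701344 - 1331255) = 3093 - 1*(-629911) = 3093 + 629911 = 633004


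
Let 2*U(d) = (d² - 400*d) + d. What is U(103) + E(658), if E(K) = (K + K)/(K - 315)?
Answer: -746768/49 ≈ -15240.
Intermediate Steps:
E(K) = 2*K/(-315 + K) (E(K) = (2*K)/(-315 + K) = 2*K/(-315 + K))
U(d) = d²/2 - 399*d/2 (U(d) = ((d² - 400*d) + d)/2 = (d² - 399*d)/2 = d²/2 - 399*d/2)
U(103) + E(658) = (½)*103*(-399 + 103) + 2*658/(-315 + 658) = (½)*103*(-296) + 2*658/343 = -15244 + 2*658*(1/343) = -15244 + 188/49 = -746768/49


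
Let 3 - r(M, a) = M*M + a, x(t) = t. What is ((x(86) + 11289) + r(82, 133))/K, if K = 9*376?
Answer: 1507/1128 ≈ 1.3360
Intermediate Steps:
r(M, a) = 3 - a - M² (r(M, a) = 3 - (M*M + a) = 3 - (M² + a) = 3 - (a + M²) = 3 + (-a - M²) = 3 - a - M²)
K = 3384
((x(86) + 11289) + r(82, 133))/K = ((86 + 11289) + (3 - 1*133 - 1*82²))/3384 = (11375 + (3 - 133 - 1*6724))*(1/3384) = (11375 + (3 - 133 - 6724))*(1/3384) = (11375 - 6854)*(1/3384) = 4521*(1/3384) = 1507/1128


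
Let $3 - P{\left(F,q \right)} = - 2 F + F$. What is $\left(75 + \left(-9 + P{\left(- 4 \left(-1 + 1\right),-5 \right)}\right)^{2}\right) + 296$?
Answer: $407$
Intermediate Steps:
$P{\left(F,q \right)} = 3 + F$ ($P{\left(F,q \right)} = 3 - \left(- 2 F + F\right) = 3 - - F = 3 + F$)
$\left(75 + \left(-9 + P{\left(- 4 \left(-1 + 1\right),-5 \right)}\right)^{2}\right) + 296 = \left(75 + \left(-9 + \left(3 - 4 \left(-1 + 1\right)\right)\right)^{2}\right) + 296 = \left(75 + \left(-9 + \left(3 - 0\right)\right)^{2}\right) + 296 = \left(75 + \left(-9 + \left(3 + 0\right)\right)^{2}\right) + 296 = \left(75 + \left(-9 + 3\right)^{2}\right) + 296 = \left(75 + \left(-6\right)^{2}\right) + 296 = \left(75 + 36\right) + 296 = 111 + 296 = 407$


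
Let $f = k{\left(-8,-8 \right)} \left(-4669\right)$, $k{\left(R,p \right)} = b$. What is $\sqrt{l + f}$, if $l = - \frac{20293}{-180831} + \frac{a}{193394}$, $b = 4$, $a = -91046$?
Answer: $\frac{2 i \sqrt{29134522228289850669633}}{2497973601} \approx 136.66 i$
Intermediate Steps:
$l = - \frac{895671056}{2497973601}$ ($l = - \frac{20293}{-180831} - \frac{91046}{193394} = \left(-20293\right) \left(- \frac{1}{180831}\right) - \frac{45523}{96697} = \frac{2899}{25833} - \frac{45523}{96697} = - \frac{895671056}{2497973601} \approx -0.35856$)
$k{\left(R,p \right)} = 4$
$f = -18676$ ($f = 4 \left(-4669\right) = -18676$)
$\sqrt{l + f} = \sqrt{- \frac{895671056}{2497973601} - 18676} = \sqrt{- \frac{46653050643332}{2497973601}} = \frac{2 i \sqrt{29134522228289850669633}}{2497973601}$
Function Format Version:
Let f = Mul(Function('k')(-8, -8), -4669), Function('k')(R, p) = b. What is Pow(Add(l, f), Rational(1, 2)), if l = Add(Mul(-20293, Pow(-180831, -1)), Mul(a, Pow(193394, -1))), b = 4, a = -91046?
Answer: Mul(Rational(2, 2497973601), I, Pow(29134522228289850669633, Rational(1, 2))) ≈ Mul(136.66, I)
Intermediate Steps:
l = Rational(-895671056, 2497973601) (l = Add(Mul(-20293, Pow(-180831, -1)), Mul(-91046, Pow(193394, -1))) = Add(Mul(-20293, Rational(-1, 180831)), Mul(-91046, Rational(1, 193394))) = Add(Rational(2899, 25833), Rational(-45523, 96697)) = Rational(-895671056, 2497973601) ≈ -0.35856)
Function('k')(R, p) = 4
f = -18676 (f = Mul(4, -4669) = -18676)
Pow(Add(l, f), Rational(1, 2)) = Pow(Add(Rational(-895671056, 2497973601), -18676), Rational(1, 2)) = Pow(Rational(-46653050643332, 2497973601), Rational(1, 2)) = Mul(Rational(2, 2497973601), I, Pow(29134522228289850669633, Rational(1, 2)))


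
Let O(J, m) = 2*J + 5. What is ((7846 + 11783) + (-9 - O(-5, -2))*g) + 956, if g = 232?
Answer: 19657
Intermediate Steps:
O(J, m) = 5 + 2*J
((7846 + 11783) + (-9 - O(-5, -2))*g) + 956 = ((7846 + 11783) + (-9 - (5 + 2*(-5)))*232) + 956 = (19629 + (-9 - (5 - 10))*232) + 956 = (19629 + (-9 - 1*(-5))*232) + 956 = (19629 + (-9 + 5)*232) + 956 = (19629 - 4*232) + 956 = (19629 - 928) + 956 = 18701 + 956 = 19657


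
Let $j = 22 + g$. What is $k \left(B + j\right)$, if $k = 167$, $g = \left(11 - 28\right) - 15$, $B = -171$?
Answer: $-30227$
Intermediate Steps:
$g = -32$ ($g = -17 - 15 = -32$)
$j = -10$ ($j = 22 - 32 = -10$)
$k \left(B + j\right) = 167 \left(-171 - 10\right) = 167 \left(-181\right) = -30227$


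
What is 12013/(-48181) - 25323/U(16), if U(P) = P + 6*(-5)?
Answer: 174274183/96362 ≈ 1808.5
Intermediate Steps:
U(P) = -30 + P (U(P) = P - 30 = -30 + P)
12013/(-48181) - 25323/U(16) = 12013/(-48181) - 25323/(-30 + 16) = 12013*(-1/48181) - 25323/(-14) = -12013/48181 - 25323*(-1/14) = -12013/48181 + 25323/14 = 174274183/96362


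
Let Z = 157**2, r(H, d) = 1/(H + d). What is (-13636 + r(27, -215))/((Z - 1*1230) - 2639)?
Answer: -2563569/3906640 ≈ -0.65621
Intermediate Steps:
Z = 24649
(-13636 + r(27, -215))/((Z - 1*1230) - 2639) = (-13636 + 1/(27 - 215))/((24649 - 1*1230) - 2639) = (-13636 + 1/(-188))/((24649 - 1230) - 2639) = (-13636 - 1/188)/(23419 - 2639) = -2563569/188/20780 = -2563569/188*1/20780 = -2563569/3906640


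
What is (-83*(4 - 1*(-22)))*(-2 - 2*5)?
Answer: 25896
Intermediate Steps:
(-83*(4 - 1*(-22)))*(-2 - 2*5) = (-83*(4 + 22))*(-2 - 10) = -83*26*(-12) = -2158*(-12) = 25896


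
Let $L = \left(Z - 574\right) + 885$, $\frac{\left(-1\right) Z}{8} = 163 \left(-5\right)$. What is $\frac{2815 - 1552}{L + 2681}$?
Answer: $\frac{1263}{9512} \approx 0.13278$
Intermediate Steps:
$Z = 6520$ ($Z = - 8 \cdot 163 \left(-5\right) = \left(-8\right) \left(-815\right) = 6520$)
$L = 6831$ ($L = \left(6520 - 574\right) + 885 = 5946 + 885 = 6831$)
$\frac{2815 - 1552}{L + 2681} = \frac{2815 - 1552}{6831 + 2681} = \frac{2815 - 1552}{9512} = 1263 \cdot \frac{1}{9512} = \frac{1263}{9512}$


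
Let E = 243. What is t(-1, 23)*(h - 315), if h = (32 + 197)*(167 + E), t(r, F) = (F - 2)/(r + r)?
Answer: -1965075/2 ≈ -9.8254e+5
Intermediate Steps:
t(r, F) = (-2 + F)/(2*r) (t(r, F) = (-2 + F)/((2*r)) = (-2 + F)*(1/(2*r)) = (-2 + F)/(2*r))
h = 93890 (h = (32 + 197)*(167 + 243) = 229*410 = 93890)
t(-1, 23)*(h - 315) = ((½)*(-2 + 23)/(-1))*(93890 - 315) = ((½)*(-1)*21)*93575 = -21/2*93575 = -1965075/2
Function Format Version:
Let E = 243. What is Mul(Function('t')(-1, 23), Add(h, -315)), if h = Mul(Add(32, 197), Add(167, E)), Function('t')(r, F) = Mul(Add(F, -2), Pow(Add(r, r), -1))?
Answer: Rational(-1965075, 2) ≈ -9.8254e+5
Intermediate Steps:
Function('t')(r, F) = Mul(Rational(1, 2), Pow(r, -1), Add(-2, F)) (Function('t')(r, F) = Mul(Add(-2, F), Pow(Mul(2, r), -1)) = Mul(Add(-2, F), Mul(Rational(1, 2), Pow(r, -1))) = Mul(Rational(1, 2), Pow(r, -1), Add(-2, F)))
h = 93890 (h = Mul(Add(32, 197), Add(167, 243)) = Mul(229, 410) = 93890)
Mul(Function('t')(-1, 23), Add(h, -315)) = Mul(Mul(Rational(1, 2), Pow(-1, -1), Add(-2, 23)), Add(93890, -315)) = Mul(Mul(Rational(1, 2), -1, 21), 93575) = Mul(Rational(-21, 2), 93575) = Rational(-1965075, 2)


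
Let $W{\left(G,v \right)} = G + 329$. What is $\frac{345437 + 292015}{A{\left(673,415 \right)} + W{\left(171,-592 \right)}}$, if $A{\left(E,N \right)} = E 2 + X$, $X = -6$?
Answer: $\frac{159363}{460} \approx 346.44$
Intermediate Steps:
$A{\left(E,N \right)} = -6 + 2 E$ ($A{\left(E,N \right)} = E 2 - 6 = 2 E - 6 = -6 + 2 E$)
$W{\left(G,v \right)} = 329 + G$
$\frac{345437 + 292015}{A{\left(673,415 \right)} + W{\left(171,-592 \right)}} = \frac{345437 + 292015}{\left(-6 + 2 \cdot 673\right) + \left(329 + 171\right)} = \frac{637452}{\left(-6 + 1346\right) + 500} = \frac{637452}{1340 + 500} = \frac{637452}{1840} = 637452 \cdot \frac{1}{1840} = \frac{159363}{460}$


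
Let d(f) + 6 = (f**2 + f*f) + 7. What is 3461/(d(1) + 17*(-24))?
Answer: -3461/405 ≈ -8.5457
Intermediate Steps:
d(f) = 1 + 2*f**2 (d(f) = -6 + ((f**2 + f*f) + 7) = -6 + ((f**2 + f**2) + 7) = -6 + (2*f**2 + 7) = -6 + (7 + 2*f**2) = 1 + 2*f**2)
3461/(d(1) + 17*(-24)) = 3461/((1 + 2*1**2) + 17*(-24)) = 3461/((1 + 2*1) - 408) = 3461/((1 + 2) - 408) = 3461/(3 - 408) = 3461/(-405) = 3461*(-1/405) = -3461/405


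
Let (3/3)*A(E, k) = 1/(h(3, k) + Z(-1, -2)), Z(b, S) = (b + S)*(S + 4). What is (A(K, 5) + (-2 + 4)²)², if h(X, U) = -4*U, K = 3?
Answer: 10609/676 ≈ 15.694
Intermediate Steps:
Z(b, S) = (4 + S)*(S + b) (Z(b, S) = (S + b)*(4 + S) = (4 + S)*(S + b))
A(E, k) = 1/(-6 - 4*k) (A(E, k) = 1/(-4*k + ((-2)² + 4*(-2) + 4*(-1) - 2*(-1))) = 1/(-4*k + (4 - 8 - 4 + 2)) = 1/(-4*k - 6) = 1/(-6 - 4*k))
(A(K, 5) + (-2 + 4)²)² = (-1/(6 + 4*5) + (-2 + 4)²)² = (-1/(6 + 20) + 2²)² = (-1/26 + 4)² = (103/26)² = 10609/676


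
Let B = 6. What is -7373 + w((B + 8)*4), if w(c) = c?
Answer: -7317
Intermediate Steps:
-7373 + w((B + 8)*4) = -7373 + (6 + 8)*4 = -7373 + 14*4 = -7373 + 56 = -7317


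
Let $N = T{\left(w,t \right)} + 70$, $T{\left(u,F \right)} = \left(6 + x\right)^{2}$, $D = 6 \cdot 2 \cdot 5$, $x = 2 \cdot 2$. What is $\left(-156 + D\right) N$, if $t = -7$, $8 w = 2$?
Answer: $-16320$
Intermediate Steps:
$w = \frac{1}{4}$ ($w = \frac{1}{8} \cdot 2 = \frac{1}{4} \approx 0.25$)
$x = 4$
$D = 60$ ($D = 12 \cdot 5 = 60$)
$T{\left(u,F \right)} = 100$ ($T{\left(u,F \right)} = \left(6 + 4\right)^{2} = 10^{2} = 100$)
$N = 170$ ($N = 100 + 70 = 170$)
$\left(-156 + D\right) N = \left(-156 + 60\right) 170 = \left(-96\right) 170 = -16320$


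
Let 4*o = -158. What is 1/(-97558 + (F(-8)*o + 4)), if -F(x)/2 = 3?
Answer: -1/97317 ≈ -1.0276e-5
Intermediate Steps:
o = -79/2 (o = (¼)*(-158) = -79/2 ≈ -39.500)
F(x) = -6 (F(x) = -2*3 = -6)
1/(-97558 + (F(-8)*o + 4)) = 1/(-97558 + (-6*(-79/2) + 4)) = 1/(-97558 + (237 + 4)) = 1/(-97558 + 241) = 1/(-97317) = -1/97317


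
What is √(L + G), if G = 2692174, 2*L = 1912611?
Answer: √14593918/2 ≈ 1910.1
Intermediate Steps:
L = 1912611/2 (L = (½)*1912611 = 1912611/2 ≈ 9.5631e+5)
√(L + G) = √(1912611/2 + 2692174) = √(7296959/2) = √14593918/2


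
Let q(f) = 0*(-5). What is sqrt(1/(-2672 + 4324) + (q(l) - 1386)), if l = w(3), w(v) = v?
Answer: I*sqrt(945634123)/826 ≈ 37.229*I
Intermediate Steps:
l = 3
q(f) = 0
sqrt(1/(-2672 + 4324) + (q(l) - 1386)) = sqrt(1/(-2672 + 4324) + (0 - 1386)) = sqrt(1/1652 - 1386) = sqrt(-2289671/1652) = I*sqrt(945634123)/826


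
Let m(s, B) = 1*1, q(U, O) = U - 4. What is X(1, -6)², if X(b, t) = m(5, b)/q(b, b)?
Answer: ⅑ ≈ 0.11111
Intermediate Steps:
q(U, O) = -4 + U
m(s, B) = 1
X(b, t) = 1/(-4 + b)
X(1, -6)² = (1/(-4 + 1))² = (1/(-3))² = (-⅓)² = ⅑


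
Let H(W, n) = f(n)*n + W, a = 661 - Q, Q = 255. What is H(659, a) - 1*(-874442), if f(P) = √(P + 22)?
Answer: 875101 + 812*√107 ≈ 8.8350e+5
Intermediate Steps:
f(P) = √(22 + P)
a = 406 (a = 661 - 1*255 = 661 - 255 = 406)
H(W, n) = W + n*√(22 + n) (H(W, n) = √(22 + n)*n + W = n*√(22 + n) + W = W + n*√(22 + n))
H(659, a) - 1*(-874442) = (659 + 406*√(22 + 406)) - 1*(-874442) = (659 + 406*√428) + 874442 = (659 + 406*(2*√107)) + 874442 = (659 + 812*√107) + 874442 = 875101 + 812*√107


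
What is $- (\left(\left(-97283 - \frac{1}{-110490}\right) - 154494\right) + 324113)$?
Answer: $- \frac{7992404641}{110490} \approx -72336.0$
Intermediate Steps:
$- (\left(\left(-97283 - \frac{1}{-110490}\right) - 154494\right) + 324113) = - (\left(\left(-97283 - - \frac{1}{110490}\right) - 154494\right) + 324113) = - (\left(\left(-97283 + \frac{1}{110490}\right) - 154494\right) + 324113) = - (\left(- \frac{10748798669}{110490} - 154494\right) + 324113) = - (- \frac{27818840729}{110490} + 324113) = \left(-1\right) \frac{7992404641}{110490} = - \frac{7992404641}{110490}$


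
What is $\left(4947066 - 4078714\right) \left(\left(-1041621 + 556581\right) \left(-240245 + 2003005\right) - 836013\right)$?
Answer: $-742449596987621376$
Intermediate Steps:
$\left(4947066 - 4078714\right) \left(\left(-1041621 + 556581\right) \left(-240245 + 2003005\right) - 836013\right) = 868352 \left(\left(-485040\right) 1762760 - 836013\right) = 868352 \left(-855009110400 - 836013\right) = 868352 \left(-855009946413\right) = -742449596987621376$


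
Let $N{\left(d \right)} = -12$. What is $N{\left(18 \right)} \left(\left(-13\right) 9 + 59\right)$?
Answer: $696$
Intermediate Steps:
$N{\left(18 \right)} \left(\left(-13\right) 9 + 59\right) = - 12 \left(\left(-13\right) 9 + 59\right) = - 12 \left(-117 + 59\right) = \left(-12\right) \left(-58\right) = 696$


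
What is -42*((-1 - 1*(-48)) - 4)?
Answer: -1806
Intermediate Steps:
-42*((-1 - 1*(-48)) - 4) = -42*((-1 + 48) - 4) = -42*(47 - 4) = -42*43 = -1806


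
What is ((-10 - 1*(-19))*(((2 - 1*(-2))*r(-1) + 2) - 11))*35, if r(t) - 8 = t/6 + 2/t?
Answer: 4515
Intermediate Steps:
r(t) = 8 + 2/t + t/6 (r(t) = 8 + (t/6 + 2/t) = 8 + (2/t + t/6) = 8 + 2/t + t/6)
((-10 - 1*(-19))*(((2 - 1*(-2))*r(-1) + 2) - 11))*35 = ((-10 - 1*(-19))*(((2 - 1*(-2))*(8 + 2/(-1) + (⅙)*(-1)) + 2) - 11))*35 = ((-10 + 19)*(((2 + 2)*(8 + 2*(-1) - ⅙) + 2) - 11))*35 = (9*((4*(8 - 2 - ⅙) + 2) - 11))*35 = (9*((4*(35/6) + 2) - 11))*35 = (9*((70/3 + 2) - 11))*35 = (9*(76/3 - 11))*35 = (9*(43/3))*35 = 129*35 = 4515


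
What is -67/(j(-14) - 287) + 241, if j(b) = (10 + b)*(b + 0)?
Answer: 55738/231 ≈ 241.29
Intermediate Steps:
j(b) = b*(10 + b) (j(b) = (10 + b)*b = b*(10 + b))
-67/(j(-14) - 287) + 241 = -67/(-14*(10 - 14) - 287) + 241 = -67/(-14*(-4) - 287) + 241 = -67/(56 - 287) + 241 = -67/(-231) + 241 = -67*(-1/231) + 241 = 67/231 + 241 = 55738/231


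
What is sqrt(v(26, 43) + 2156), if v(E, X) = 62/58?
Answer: sqrt(1814095)/29 ≈ 46.444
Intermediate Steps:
v(E, X) = 31/29 (v(E, X) = 62*(1/58) = 31/29)
sqrt(v(26, 43) + 2156) = sqrt(31/29 + 2156) = sqrt(62555/29) = sqrt(1814095)/29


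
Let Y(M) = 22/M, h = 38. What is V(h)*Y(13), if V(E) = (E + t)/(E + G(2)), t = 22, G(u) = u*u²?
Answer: 660/299 ≈ 2.2074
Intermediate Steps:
G(u) = u³
V(E) = (22 + E)/(8 + E) (V(E) = (E + 22)/(E + 2³) = (22 + E)/(E + 8) = (22 + E)/(8 + E))
V(h)*Y(13) = ((22 + 38)/(8 + 38))*(22/13) = (60/46)*(22*(1/13)) = ((1/46)*60)*(22/13) = (30/23)*(22/13) = 660/299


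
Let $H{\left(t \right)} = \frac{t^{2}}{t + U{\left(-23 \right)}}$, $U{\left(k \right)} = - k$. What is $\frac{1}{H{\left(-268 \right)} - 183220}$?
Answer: $- \frac{245}{44960724} \approx -5.4492 \cdot 10^{-6}$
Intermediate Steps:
$H{\left(t \right)} = \frac{t^{2}}{23 + t}$ ($H{\left(t \right)} = \frac{t^{2}}{t - -23} = \frac{t^{2}}{t + 23} = \frac{t^{2}}{23 + t}$)
$\frac{1}{H{\left(-268 \right)} - 183220} = \frac{1}{\frac{\left(-268\right)^{2}}{23 - 268} - 183220} = \frac{1}{\frac{71824}{-245} - 183220} = \frac{1}{71824 \left(- \frac{1}{245}\right) - 183220} = \frac{1}{- \frac{71824}{245} - 183220} = \frac{1}{- \frac{44960724}{245}} = - \frac{245}{44960724}$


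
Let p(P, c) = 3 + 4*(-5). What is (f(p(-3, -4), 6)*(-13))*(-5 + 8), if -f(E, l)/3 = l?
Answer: 702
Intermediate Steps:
p(P, c) = -17 (p(P, c) = 3 - 20 = -17)
f(E, l) = -3*l
(f(p(-3, -4), 6)*(-13))*(-5 + 8) = (-3*6*(-13))*(-5 + 8) = -18*(-13)*3 = 234*3 = 702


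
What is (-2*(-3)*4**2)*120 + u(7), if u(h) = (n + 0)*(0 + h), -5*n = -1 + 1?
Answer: 11520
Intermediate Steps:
n = 0 (n = -(-1 + 1)/5 = -1/5*0 = 0)
u(h) = 0 (u(h) = (0 + 0)*(0 + h) = 0*h = 0)
(-2*(-3)*4**2)*120 + u(7) = (-2*(-3)*4**2)*120 + 0 = (6*16)*120 + 0 = 96*120 + 0 = 11520 + 0 = 11520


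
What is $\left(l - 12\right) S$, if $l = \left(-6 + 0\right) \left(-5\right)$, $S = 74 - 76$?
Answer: $-36$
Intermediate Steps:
$S = -2$
$l = 30$ ($l = \left(-6\right) \left(-5\right) = 30$)
$\left(l - 12\right) S = \left(30 - 12\right) \left(-2\right) = 18 \left(-2\right) = -36$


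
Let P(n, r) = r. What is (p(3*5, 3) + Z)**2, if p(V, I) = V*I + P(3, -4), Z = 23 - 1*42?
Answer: 484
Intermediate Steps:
Z = -19 (Z = 23 - 42 = -19)
p(V, I) = -4 + I*V (p(V, I) = V*I - 4 = I*V - 4 = -4 + I*V)
(p(3*5, 3) + Z)**2 = ((-4 + 3*(3*5)) - 19)**2 = ((-4 + 3*15) - 19)**2 = ((-4 + 45) - 19)**2 = (41 - 19)**2 = 22**2 = 484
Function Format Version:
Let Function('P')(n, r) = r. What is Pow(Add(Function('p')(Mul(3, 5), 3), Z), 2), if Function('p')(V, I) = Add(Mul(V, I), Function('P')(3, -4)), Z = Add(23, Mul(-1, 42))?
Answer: 484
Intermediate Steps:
Z = -19 (Z = Add(23, -42) = -19)
Function('p')(V, I) = Add(-4, Mul(I, V)) (Function('p')(V, I) = Add(Mul(V, I), -4) = Add(Mul(I, V), -4) = Add(-4, Mul(I, V)))
Pow(Add(Function('p')(Mul(3, 5), 3), Z), 2) = Pow(Add(Add(-4, Mul(3, Mul(3, 5))), -19), 2) = Pow(Add(Add(-4, Mul(3, 15)), -19), 2) = Pow(Add(Add(-4, 45), -19), 2) = Pow(Add(41, -19), 2) = Pow(22, 2) = 484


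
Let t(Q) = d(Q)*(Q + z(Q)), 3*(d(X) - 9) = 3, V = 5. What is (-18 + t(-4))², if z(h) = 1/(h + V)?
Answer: 2304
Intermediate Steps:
d(X) = 10 (d(X) = 9 + (⅓)*3 = 9 + 1 = 10)
z(h) = 1/(5 + h) (z(h) = 1/(h + 5) = 1/(5 + h))
t(Q) = 10*Q + 10/(5 + Q) (t(Q) = 10*(Q + 1/(5 + Q)) = 10*Q + 10/(5 + Q))
(-18 + t(-4))² = (-18 + 10*(1 - 4*(5 - 4))/(5 - 4))² = (-18 + 10*(1 - 4*1)/1)² = (-18 + 10*1*(1 - 4))² = (-18 + 10*1*(-3))² = (-18 - 30)² = (-48)² = 2304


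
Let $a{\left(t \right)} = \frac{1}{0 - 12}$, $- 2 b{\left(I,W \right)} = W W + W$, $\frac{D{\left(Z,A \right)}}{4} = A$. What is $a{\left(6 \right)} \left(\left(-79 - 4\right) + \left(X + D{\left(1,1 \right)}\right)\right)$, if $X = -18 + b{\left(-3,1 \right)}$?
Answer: $\frac{49}{6} \approx 8.1667$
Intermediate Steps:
$D{\left(Z,A \right)} = 4 A$
$b{\left(I,W \right)} = - \frac{W}{2} - \frac{W^{2}}{2}$ ($b{\left(I,W \right)} = - \frac{W W + W}{2} = - \frac{W^{2} + W}{2} = - \frac{W + W^{2}}{2} = - \frac{W}{2} - \frac{W^{2}}{2}$)
$X = -19$ ($X = -18 - \frac{1 + 1}{2} = -18 - \frac{1}{2} \cdot 2 = -18 - 1 = -19$)
$a{\left(t \right)} = - \frac{1}{12}$ ($a{\left(t \right)} = \frac{1}{-12} = - \frac{1}{12}$)
$a{\left(6 \right)} \left(\left(-79 - 4\right) + \left(X + D{\left(1,1 \right)}\right)\right) = - \frac{\left(-79 - 4\right) + \left(-19 + 4 \cdot 1\right)}{12} = - \frac{\left(-79 - 4\right) + \left(-19 + 4\right)}{12} = - \frac{-83 - 15}{12} = \left(- \frac{1}{12}\right) \left(-98\right) = \frac{49}{6}$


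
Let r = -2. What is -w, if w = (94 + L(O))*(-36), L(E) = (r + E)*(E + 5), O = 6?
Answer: 4968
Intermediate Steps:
L(E) = (-2 + E)*(5 + E) (L(E) = (-2 + E)*(E + 5) = (-2 + E)*(5 + E))
w = -4968 (w = (94 + (-10 + 6**2 + 3*6))*(-36) = (94 + (-10 + 36 + 18))*(-36) = (94 + 44)*(-36) = 138*(-36) = -4968)
-w = -1*(-4968) = 4968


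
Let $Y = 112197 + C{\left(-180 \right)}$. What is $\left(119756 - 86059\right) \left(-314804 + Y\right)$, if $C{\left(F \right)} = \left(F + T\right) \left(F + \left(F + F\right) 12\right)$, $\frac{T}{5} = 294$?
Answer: $-202438333079$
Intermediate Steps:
$T = 1470$ ($T = 5 \cdot 294 = 1470$)
$C{\left(F \right)} = 25 F \left(1470 + F\right)$ ($C{\left(F \right)} = \left(F + 1470\right) \left(F + \left(F + F\right) 12\right) = \left(1470 + F\right) \left(F + 2 F 12\right) = \left(1470 + F\right) \left(F + 24 F\right) = \left(1470 + F\right) 25 F = 25 F \left(1470 + F\right)$)
$Y = -5692803$ ($Y = 112197 + 25 \left(-180\right) \left(1470 - 180\right) = 112197 + 25 \left(-180\right) 1290 = 112197 - 5805000 = -5692803$)
$\left(119756 - 86059\right) \left(-314804 + Y\right) = \left(119756 - 86059\right) \left(-314804 - 5692803\right) = 33697 \left(-6007607\right) = -202438333079$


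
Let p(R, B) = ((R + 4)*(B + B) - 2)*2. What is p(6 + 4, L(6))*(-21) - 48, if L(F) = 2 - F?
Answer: 4740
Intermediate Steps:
p(R, B) = -4 + 4*B*(4 + R) (p(R, B) = ((4 + R)*(2*B) - 2)*2 = (2*B*(4 + R) - 2)*2 = (-2 + 2*B*(4 + R))*2 = -4 + 4*B*(4 + R))
p(6 + 4, L(6))*(-21) - 48 = (-4 + 16*(2 - 1*6) + 4*(2 - 1*6)*(6 + 4))*(-21) - 48 = (-4 + 16*(2 - 6) + 4*(2 - 6)*10)*(-21) - 48 = (-4 + 16*(-4) + 4*(-4)*10)*(-21) - 48 = (-4 - 64 - 160)*(-21) - 48 = -228*(-21) - 48 = 4788 - 48 = 4740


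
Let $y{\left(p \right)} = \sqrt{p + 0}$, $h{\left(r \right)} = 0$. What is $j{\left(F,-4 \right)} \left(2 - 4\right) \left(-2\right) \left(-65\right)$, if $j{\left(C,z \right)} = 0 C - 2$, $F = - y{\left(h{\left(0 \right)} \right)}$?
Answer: $520$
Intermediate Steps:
$y{\left(p \right)} = \sqrt{p}$
$F = 0$ ($F = - \sqrt{0} = \left(-1\right) 0 = 0$)
$j{\left(C,z \right)} = -2$ ($j{\left(C,z \right)} = 0 - 2 = -2$)
$j{\left(F,-4 \right)} \left(2 - 4\right) \left(-2\right) \left(-65\right) = - 2 \left(2 - 4\right) \left(-2\right) \left(-65\right) = - 2 \left(\left(-2\right) \left(-2\right)\right) \left(-65\right) = \left(-2\right) 4 \left(-65\right) = \left(-8\right) \left(-65\right) = 520$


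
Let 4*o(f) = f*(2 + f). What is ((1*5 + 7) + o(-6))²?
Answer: 324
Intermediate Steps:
o(f) = f*(2 + f)/4 (o(f) = (f*(2 + f))/4 = f*(2 + f)/4)
((1*5 + 7) + o(-6))² = ((1*5 + 7) + (¼)*(-6)*(2 - 6))² = ((5 + 7) + (¼)*(-6)*(-4))² = (12 + 6)² = 18² = 324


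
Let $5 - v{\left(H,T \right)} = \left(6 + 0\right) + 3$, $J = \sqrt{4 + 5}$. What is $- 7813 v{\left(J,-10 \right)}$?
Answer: $31252$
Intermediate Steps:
$J = 3$ ($J = \sqrt{9} = 3$)
$v{\left(H,T \right)} = -4$ ($v{\left(H,T \right)} = 5 - \left(\left(6 + 0\right) + 3\right) = 5 - \left(6 + 3\right) = 5 - 9 = -4$)
$- 7813 v{\left(J,-10 \right)} = \left(-7813\right) \left(-4\right) = 31252$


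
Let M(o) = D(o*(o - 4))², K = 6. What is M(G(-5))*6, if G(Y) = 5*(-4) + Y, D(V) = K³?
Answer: 279936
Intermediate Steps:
D(V) = 216 (D(V) = 6³ = 216)
G(Y) = -20 + Y
M(o) = 46656 (M(o) = 216² = 46656)
M(G(-5))*6 = 46656*6 = 279936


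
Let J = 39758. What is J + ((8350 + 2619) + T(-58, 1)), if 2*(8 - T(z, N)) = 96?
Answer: 50687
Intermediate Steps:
T(z, N) = -40 (T(z, N) = 8 - ½*96 = 8 - 48 = -40)
J + ((8350 + 2619) + T(-58, 1)) = 39758 + ((8350 + 2619) - 40) = 39758 + (10969 - 40) = 39758 + 10929 = 50687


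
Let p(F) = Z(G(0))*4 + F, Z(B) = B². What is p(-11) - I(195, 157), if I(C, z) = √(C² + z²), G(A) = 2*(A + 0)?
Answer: -11 - √62674 ≈ -261.35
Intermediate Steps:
G(A) = 2*A
p(F) = F (p(F) = (2*0)²*4 + F = 0²*4 + F = 0*4 + F = 0 + F = F)
p(-11) - I(195, 157) = -11 - √(195² + 157²) = -11 - √(38025 + 24649) = -11 - √62674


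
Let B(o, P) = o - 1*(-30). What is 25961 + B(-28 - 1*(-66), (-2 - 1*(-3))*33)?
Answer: 26029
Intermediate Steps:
B(o, P) = 30 + o (B(o, P) = o + 30 = 30 + o)
25961 + B(-28 - 1*(-66), (-2 - 1*(-3))*33) = 25961 + (30 + (-28 - 1*(-66))) = 25961 + (30 + (-28 + 66)) = 25961 + (30 + 38) = 25961 + 68 = 26029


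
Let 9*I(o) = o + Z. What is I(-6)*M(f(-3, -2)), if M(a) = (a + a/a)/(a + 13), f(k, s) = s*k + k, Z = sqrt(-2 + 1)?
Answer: -1/6 + I/36 ≈ -0.16667 + 0.027778*I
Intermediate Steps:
Z = I (Z = sqrt(-1) = I ≈ 1.0*I)
I(o) = I/9 + o/9 (I(o) = (o + I)/9 = (I + o)/9 = I/9 + o/9)
f(k, s) = k + k*s (f(k, s) = k*s + k = k + k*s)
M(a) = (1 + a)/(13 + a) (M(a) = (a + 1)/(13 + a) = (1 + a)/(13 + a))
I(-6)*M(f(-3, -2)) = (I/9 + (1/9)*(-6))*((1 - 3*(1 - 2))/(13 - 3*(1 - 2))) = (I/9 - 2/3)*((1 - 3*(-1))/(13 - 3*(-1))) = (-2/3 + I/9)*((1 + 3)/(13 + 3)) = (-2/3 + I/9)*(4/16) = (-2/3 + I/9)*((1/16)*4) = (-2/3 + I/9)*(1/4) = -1/6 + I/36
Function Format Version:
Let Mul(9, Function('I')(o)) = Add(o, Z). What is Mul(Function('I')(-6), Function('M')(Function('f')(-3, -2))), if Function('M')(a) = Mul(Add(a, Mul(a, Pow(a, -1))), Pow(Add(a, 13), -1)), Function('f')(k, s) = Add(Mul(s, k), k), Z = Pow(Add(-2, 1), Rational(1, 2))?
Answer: Add(Rational(-1, 6), Mul(Rational(1, 36), I)) ≈ Add(-0.16667, Mul(0.027778, I))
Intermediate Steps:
Z = I (Z = Pow(-1, Rational(1, 2)) = I ≈ Mul(1.0000, I))
Function('I')(o) = Add(Mul(Rational(1, 9), I), Mul(Rational(1, 9), o)) (Function('I')(o) = Mul(Rational(1, 9), Add(o, I)) = Mul(Rational(1, 9), Add(I, o)) = Add(Mul(Rational(1, 9), I), Mul(Rational(1, 9), o)))
Function('f')(k, s) = Add(k, Mul(k, s)) (Function('f')(k, s) = Add(Mul(k, s), k) = Add(k, Mul(k, s)))
Function('M')(a) = Mul(Pow(Add(13, a), -1), Add(1, a)) (Function('M')(a) = Mul(Add(a, 1), Pow(Add(13, a), -1)) = Mul(Add(1, a), Pow(Add(13, a), -1)) = Mul(Pow(Add(13, a), -1), Add(1, a)))
Mul(Function('I')(-6), Function('M')(Function('f')(-3, -2))) = Mul(Add(Mul(Rational(1, 9), I), Mul(Rational(1, 9), -6)), Mul(Pow(Add(13, Mul(-3, Add(1, -2))), -1), Add(1, Mul(-3, Add(1, -2))))) = Mul(Add(Mul(Rational(1, 9), I), Rational(-2, 3)), Mul(Pow(Add(13, Mul(-3, -1)), -1), Add(1, Mul(-3, -1)))) = Mul(Add(Rational(-2, 3), Mul(Rational(1, 9), I)), Mul(Pow(Add(13, 3), -1), Add(1, 3))) = Mul(Add(Rational(-2, 3), Mul(Rational(1, 9), I)), Mul(Pow(16, -1), 4)) = Mul(Add(Rational(-2, 3), Mul(Rational(1, 9), I)), Mul(Rational(1, 16), 4)) = Mul(Add(Rational(-2, 3), Mul(Rational(1, 9), I)), Rational(1, 4)) = Add(Rational(-1, 6), Mul(Rational(1, 36), I))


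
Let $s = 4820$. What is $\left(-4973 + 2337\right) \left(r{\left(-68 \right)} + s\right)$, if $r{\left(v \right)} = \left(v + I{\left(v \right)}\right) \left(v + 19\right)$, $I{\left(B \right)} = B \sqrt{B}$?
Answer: $-21488672 - 17566304 i \sqrt{17} \approx -2.1489 \cdot 10^{7} - 7.2428 \cdot 10^{7} i$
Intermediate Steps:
$I{\left(B \right)} = B^{\frac{3}{2}}$
$r{\left(v \right)} = \left(19 + v\right) \left(v + v^{\frac{3}{2}}\right)$ ($r{\left(v \right)} = \left(v + v^{\frac{3}{2}}\right) \left(v + 19\right) = \left(v + v^{\frac{3}{2}}\right) \left(19 + v\right) = \left(19 + v\right) \left(v + v^{\frac{3}{2}}\right)$)
$\left(-4973 + 2337\right) \left(r{\left(-68 \right)} + s\right) = \left(-4973 + 2337\right) \left(\left(\left(-68\right)^{2} + \left(-68\right)^{\frac{5}{2}} + 19 \left(-68\right) + 19 \left(-68\right)^{\frac{3}{2}}\right) + 4820\right) = - 2636 \left(\left(4624 + 9248 i \sqrt{17} - 1292 + 19 \left(- 136 i \sqrt{17}\right)\right) + 4820\right) = - 2636 \left(\left(4624 + 9248 i \sqrt{17} - 1292 - 2584 i \sqrt{17}\right) + 4820\right) = - 2636 \left(\left(3332 + 6664 i \sqrt{17}\right) + 4820\right) = - 2636 \left(8152 + 6664 i \sqrt{17}\right) = -21488672 - 17566304 i \sqrt{17}$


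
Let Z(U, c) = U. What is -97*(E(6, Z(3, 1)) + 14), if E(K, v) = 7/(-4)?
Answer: -4753/4 ≈ -1188.3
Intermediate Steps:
E(K, v) = -7/4 (E(K, v) = 7*(-¼) = -7/4)
-97*(E(6, Z(3, 1)) + 14) = -97*(-7/4 + 14) = -97*49/4 = -4753/4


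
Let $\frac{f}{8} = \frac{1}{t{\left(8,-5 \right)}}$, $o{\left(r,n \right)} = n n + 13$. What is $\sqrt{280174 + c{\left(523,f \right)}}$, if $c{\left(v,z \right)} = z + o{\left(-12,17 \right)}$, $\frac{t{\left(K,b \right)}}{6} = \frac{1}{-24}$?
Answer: $2 \sqrt{70111} \approx 529.57$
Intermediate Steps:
$t{\left(K,b \right)} = - \frac{1}{4}$ ($t{\left(K,b \right)} = \frac{6}{-24} = 6 \left(- \frac{1}{24}\right) = - \frac{1}{4}$)
$o{\left(r,n \right)} = 13 + n^{2}$ ($o{\left(r,n \right)} = n^{2} + 13 = 13 + n^{2}$)
$f = -32$ ($f = \frac{8}{- \frac{1}{4}} = 8 \left(-4\right) = -32$)
$c{\left(v,z \right)} = 302 + z$ ($c{\left(v,z \right)} = z + \left(13 + 17^{2}\right) = z + \left(13 + 289\right) = z + 302 = 302 + z$)
$\sqrt{280174 + c{\left(523,f \right)}} = \sqrt{280174 + \left(302 - 32\right)} = \sqrt{280174 + 270} = \sqrt{280444} = 2 \sqrt{70111}$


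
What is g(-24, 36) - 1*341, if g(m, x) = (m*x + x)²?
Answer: 685243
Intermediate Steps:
g(m, x) = (x + m*x)²
g(-24, 36) - 1*341 = 36²*(1 - 24)² - 1*341 = 1296*(-23)² - 341 = 1296*529 - 341 = 685584 - 341 = 685243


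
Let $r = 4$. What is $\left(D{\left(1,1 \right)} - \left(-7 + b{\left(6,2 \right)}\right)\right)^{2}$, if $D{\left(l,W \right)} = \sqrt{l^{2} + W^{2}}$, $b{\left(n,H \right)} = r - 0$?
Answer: $\left(3 + \sqrt{2}\right)^{2} \approx 19.485$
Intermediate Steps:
$b{\left(n,H \right)} = 4$ ($b{\left(n,H \right)} = 4 - 0 = 4 + 0 = 4$)
$D{\left(l,W \right)} = \sqrt{W^{2} + l^{2}}$
$\left(D{\left(1,1 \right)} - \left(-7 + b{\left(6,2 \right)}\right)\right)^{2} = \left(\sqrt{1^{2} + 1^{2}} + \left(\left(1 - -6\right) - 4\right)\right)^{2} = \left(\sqrt{1 + 1} + \left(\left(1 + 6\right) - 4\right)\right)^{2} = \left(\sqrt{2} + \left(7 - 4\right)\right)^{2} = \left(\sqrt{2} + 3\right)^{2} = \left(3 + \sqrt{2}\right)^{2}$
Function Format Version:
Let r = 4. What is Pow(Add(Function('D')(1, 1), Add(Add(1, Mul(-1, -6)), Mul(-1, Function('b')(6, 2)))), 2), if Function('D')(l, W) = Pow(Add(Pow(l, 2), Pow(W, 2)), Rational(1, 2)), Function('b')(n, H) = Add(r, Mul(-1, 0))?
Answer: Pow(Add(3, Pow(2, Rational(1, 2))), 2) ≈ 19.485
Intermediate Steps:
Function('b')(n, H) = 4 (Function('b')(n, H) = Add(4, Mul(-1, 0)) = Add(4, 0) = 4)
Function('D')(l, W) = Pow(Add(Pow(W, 2), Pow(l, 2)), Rational(1, 2))
Pow(Add(Function('D')(1, 1), Add(Add(1, Mul(-1, -6)), Mul(-1, Function('b')(6, 2)))), 2) = Pow(Add(Pow(Add(Pow(1, 2), Pow(1, 2)), Rational(1, 2)), Add(Add(1, Mul(-1, -6)), Mul(-1, 4))), 2) = Pow(Add(Pow(Add(1, 1), Rational(1, 2)), Add(Add(1, 6), -4)), 2) = Pow(Add(Pow(2, Rational(1, 2)), Add(7, -4)), 2) = Pow(Add(Pow(2, Rational(1, 2)), 3), 2) = Pow(Add(3, Pow(2, Rational(1, 2))), 2)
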